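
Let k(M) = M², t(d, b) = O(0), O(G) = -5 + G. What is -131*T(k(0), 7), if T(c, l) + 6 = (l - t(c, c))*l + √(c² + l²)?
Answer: -11135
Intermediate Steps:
t(d, b) = -5 (t(d, b) = -5 + 0 = -5)
T(c, l) = -6 + √(c² + l²) + l*(5 + l) (T(c, l) = -6 + ((l - 1*(-5))*l + √(c² + l²)) = -6 + ((l + 5)*l + √(c² + l²)) = -6 + ((5 + l)*l + √(c² + l²)) = -6 + (l*(5 + l) + √(c² + l²)) = -6 + (√(c² + l²) + l*(5 + l)) = -6 + √(c² + l²) + l*(5 + l))
-131*T(k(0), 7) = -131*(-6 + 7² + √((0²)² + 7²) + 5*7) = -131*(-6 + 49 + √(0² + 49) + 35) = -131*(-6 + 49 + √(0 + 49) + 35) = -131*(-6 + 49 + √49 + 35) = -131*(-6 + 49 + 7 + 35) = -131*85 = -11135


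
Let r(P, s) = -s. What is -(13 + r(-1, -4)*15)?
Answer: -73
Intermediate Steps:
-(13 + r(-1, -4)*15) = -(13 - 1*(-4)*15) = -(13 + 4*15) = -(13 + 60) = -1*73 = -73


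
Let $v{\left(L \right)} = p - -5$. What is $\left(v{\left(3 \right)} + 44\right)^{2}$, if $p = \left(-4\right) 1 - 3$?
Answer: $1764$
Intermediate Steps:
$p = -7$ ($p = -4 - 3 = -7$)
$v{\left(L \right)} = -2$ ($v{\left(L \right)} = -7 - -5 = -7 + 5 = -2$)
$\left(v{\left(3 \right)} + 44\right)^{2} = \left(-2 + 44\right)^{2} = 42^{2} = 1764$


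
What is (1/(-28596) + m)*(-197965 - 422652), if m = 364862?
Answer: -6475265652964367/28596 ≈ -2.2644e+11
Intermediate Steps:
(1/(-28596) + m)*(-197965 - 422652) = (1/(-28596) + 364862)*(-197965 - 422652) = (-1/28596 + 364862)*(-620617) = (10433593751/28596)*(-620617) = -6475265652964367/28596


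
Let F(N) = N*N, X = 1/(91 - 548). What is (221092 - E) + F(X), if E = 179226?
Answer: 8743672235/208849 ≈ 41866.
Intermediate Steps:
X = -1/457 (X = 1/(-457) = -1/457 ≈ -0.0021882)
F(N) = N**2
(221092 - E) + F(X) = (221092 - 1*179226) + (-1/457)**2 = (221092 - 179226) + 1/208849 = 41866 + 1/208849 = 8743672235/208849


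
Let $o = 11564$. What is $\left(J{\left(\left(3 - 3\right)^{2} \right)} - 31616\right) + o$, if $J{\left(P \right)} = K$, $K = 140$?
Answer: $-19912$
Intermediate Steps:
$J{\left(P \right)} = 140$
$\left(J{\left(\left(3 - 3\right)^{2} \right)} - 31616\right) + o = \left(140 - 31616\right) + 11564 = -31476 + 11564 = -19912$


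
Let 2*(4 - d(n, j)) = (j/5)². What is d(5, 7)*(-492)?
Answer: -37146/25 ≈ -1485.8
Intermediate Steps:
d(n, j) = 4 - j²/50 (d(n, j) = 4 - j²/25/2 = 4 - j²/50)
d(5, 7)*(-492) = (4 - 1/50*7²)*(-492) = (4 - 1/50*49)*(-492) = (4 - 49/50)*(-492) = (151/50)*(-492) = -37146/25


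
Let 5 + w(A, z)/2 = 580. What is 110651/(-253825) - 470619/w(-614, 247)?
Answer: -4783284653/11675950 ≈ -409.67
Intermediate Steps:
w(A, z) = 1150 (w(A, z) = -10 + 2*580 = -10 + 1160 = 1150)
110651/(-253825) - 470619/w(-614, 247) = 110651/(-253825) - 470619/1150 = 110651*(-1/253825) - 470619*1/1150 = -110651/253825 - 470619/1150 = -4783284653/11675950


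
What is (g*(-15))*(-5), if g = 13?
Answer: 975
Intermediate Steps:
(g*(-15))*(-5) = (13*(-15))*(-5) = -195*(-5) = 975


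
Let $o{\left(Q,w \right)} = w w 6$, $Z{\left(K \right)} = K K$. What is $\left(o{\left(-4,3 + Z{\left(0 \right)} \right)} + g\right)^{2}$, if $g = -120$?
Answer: $4356$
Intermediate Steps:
$Z{\left(K \right)} = K^{2}$
$o{\left(Q,w \right)} = 6 w^{2}$ ($o{\left(Q,w \right)} = w^{2} \cdot 6 = 6 w^{2}$)
$\left(o{\left(-4,3 + Z{\left(0 \right)} \right)} + g\right)^{2} = \left(6 \left(3 + 0^{2}\right)^{2} - 120\right)^{2} = \left(6 \left(3 + 0\right)^{2} - 120\right)^{2} = \left(6 \cdot 3^{2} - 120\right)^{2} = \left(6 \cdot 9 - 120\right)^{2} = \left(54 - 120\right)^{2} = \left(-66\right)^{2} = 4356$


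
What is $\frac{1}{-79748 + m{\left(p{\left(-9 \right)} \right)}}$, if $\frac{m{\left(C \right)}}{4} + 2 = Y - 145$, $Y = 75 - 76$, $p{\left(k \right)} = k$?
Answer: $- \frac{1}{80340} \approx -1.2447 \cdot 10^{-5}$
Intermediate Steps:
$Y = -1$
$m{\left(C \right)} = -592$ ($m{\left(C \right)} = -8 + 4 \left(-1 - 145\right) = -8 + 4 \left(-146\right) = -8 - 584 = -592$)
$\frac{1}{-79748 + m{\left(p{\left(-9 \right)} \right)}} = \frac{1}{-79748 - 592} = \frac{1}{-80340} = - \frac{1}{80340}$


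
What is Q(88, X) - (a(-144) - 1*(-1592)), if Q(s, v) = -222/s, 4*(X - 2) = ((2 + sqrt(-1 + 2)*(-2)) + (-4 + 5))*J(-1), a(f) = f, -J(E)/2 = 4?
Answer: -63823/44 ≈ -1450.5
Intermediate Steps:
J(E) = -8 (J(E) = -2*4 = -8)
X = 0 (X = 2 + (((2 + sqrt(-1 + 2)*(-2)) + (-4 + 5))*(-8))/4 = 2 + (((2 + sqrt(1)*(-2)) + 1)*(-8))/4 = 2 + (((2 + 1*(-2)) + 1)*(-8))/4 = 2 + (((2 - 2) + 1)*(-8))/4 = 2 + ((0 + 1)*(-8))/4 = 2 + (1*(-8))/4 = 2 + (1/4)*(-8) = 2 - 2 = 0)
Q(88, X) - (a(-144) - 1*(-1592)) = -222/88 - (-144 - 1*(-1592)) = -222*1/88 - (-144 + 1592) = -111/44 - 1*1448 = -111/44 - 1448 = -63823/44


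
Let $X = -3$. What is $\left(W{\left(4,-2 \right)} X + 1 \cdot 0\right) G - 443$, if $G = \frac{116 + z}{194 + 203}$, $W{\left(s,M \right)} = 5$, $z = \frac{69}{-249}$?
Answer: $- \frac{14741368}{32951} \approx -447.37$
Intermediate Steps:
$z = - \frac{23}{83}$ ($z = 69 \left(- \frac{1}{249}\right) = - \frac{23}{83} \approx -0.27711$)
$G = \frac{9605}{32951}$ ($G = \frac{116 - \frac{23}{83}}{194 + 203} = \frac{9605}{83 \cdot 397} = \frac{9605}{83} \cdot \frac{1}{397} = \frac{9605}{32951} \approx 0.29149$)
$\left(W{\left(4,-2 \right)} X + 1 \cdot 0\right) G - 443 = \left(5 \left(-3\right) + 1 \cdot 0\right) \frac{9605}{32951} - 443 = \left(-15 + 0\right) \frac{9605}{32951} - 443 = \left(-15\right) \frac{9605}{32951} - 443 = - \frac{144075}{32951} - 443 = - \frac{14741368}{32951}$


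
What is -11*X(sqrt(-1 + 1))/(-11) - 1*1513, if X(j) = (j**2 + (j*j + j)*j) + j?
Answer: -1513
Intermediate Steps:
X(j) = j + j**2 + j*(j + j**2) (X(j) = (j**2 + (j**2 + j)*j) + j = (j**2 + (j + j**2)*j) + j = (j**2 + j*(j + j**2)) + j = j + j**2 + j*(j + j**2))
-11*X(sqrt(-1 + 1))/(-11) - 1*1513 = -11*sqrt(-1 + 1)*(1 + (sqrt(-1 + 1))**2 + 2*sqrt(-1 + 1))/(-11) - 1*1513 = -11*sqrt(0)*(1 + (sqrt(0))**2 + 2*sqrt(0))*(-1/11) - 1513 = -0*(1 + 0**2 + 2*0)*(-1/11) - 1513 = -0*(1 + 0 + 0)*(-1/11) - 1513 = -0*(-1/11) - 1513 = -11*0*(-1/11) - 1513 = 0*(-1/11) - 1513 = 0 - 1513 = -1513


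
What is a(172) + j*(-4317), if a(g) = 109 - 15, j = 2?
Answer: -8540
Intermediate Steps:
a(g) = 94
a(172) + j*(-4317) = 94 + 2*(-4317) = 94 - 8634 = -8540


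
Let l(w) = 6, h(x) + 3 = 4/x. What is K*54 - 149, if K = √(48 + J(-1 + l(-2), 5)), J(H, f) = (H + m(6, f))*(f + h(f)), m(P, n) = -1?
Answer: -149 + 108*√370/5 ≈ 266.48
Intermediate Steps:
h(x) = -3 + 4/x
J(H, f) = (-1 + H)*(-3 + f + 4/f) (J(H, f) = (H - 1)*(f + (-3 + 4/f)) = (-1 + H)*(-3 + f + 4/f))
K = 2*√370/5 (K = √(48 + (-4 + 5*(3 - 1*5 + (-1 + 6)*5) - (-1 + 6)*(-4 + 3*5))/5) = √(48 + (-4 + 5*(3 - 5 + 5*5) - 1*5*(-4 + 15))/5) = √(48 + (-4 + 5*(3 - 5 + 25) - 1*5*11)/5) = √(48 + (-4 + 5*23 - 55)/5) = √(48 + (-4 + 115 - 55)/5) = √(48 + (⅕)*56) = √(48 + 56/5) = √(296/5) = 2*√370/5 ≈ 7.6942)
K*54 - 149 = (2*√370/5)*54 - 149 = 108*√370/5 - 149 = -149 + 108*√370/5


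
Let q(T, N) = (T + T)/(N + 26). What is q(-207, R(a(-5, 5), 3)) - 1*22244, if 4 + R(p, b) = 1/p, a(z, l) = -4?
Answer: -645628/29 ≈ -22263.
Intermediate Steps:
R(p, b) = -4 + 1/p
q(T, N) = 2*T/(26 + N) (q(T, N) = (2*T)/(26 + N) = 2*T/(26 + N))
q(-207, R(a(-5, 5), 3)) - 1*22244 = 2*(-207)/(26 + (-4 + 1/(-4))) - 1*22244 = 2*(-207)/(26 + (-4 - ¼)) - 22244 = 2*(-207)/(26 - 17/4) - 22244 = 2*(-207)/(87/4) - 22244 = 2*(-207)*(4/87) - 22244 = -552/29 - 22244 = -645628/29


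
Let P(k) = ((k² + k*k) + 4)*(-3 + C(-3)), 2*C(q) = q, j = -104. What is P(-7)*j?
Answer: 47736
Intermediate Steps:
C(q) = q/2
P(k) = -18 - 9*k² (P(k) = ((k² + k*k) + 4)*(-3 + (½)*(-3)) = ((k² + k²) + 4)*(-3 - 3/2) = (2*k² + 4)*(-9/2) = (4 + 2*k²)*(-9/2) = -18 - 9*k²)
P(-7)*j = (-18 - 9*(-7)²)*(-104) = (-18 - 9*49)*(-104) = (-18 - 441)*(-104) = -459*(-104) = 47736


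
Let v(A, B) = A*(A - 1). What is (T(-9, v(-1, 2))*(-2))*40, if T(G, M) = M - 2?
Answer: 0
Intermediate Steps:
v(A, B) = A*(-1 + A)
T(G, M) = -2 + M
(T(-9, v(-1, 2))*(-2))*40 = ((-2 - (-1 - 1))*(-2))*40 = ((-2 - 1*(-2))*(-2))*40 = ((-2 + 2)*(-2))*40 = (0*(-2))*40 = 0*40 = 0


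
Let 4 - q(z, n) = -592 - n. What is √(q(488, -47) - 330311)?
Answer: I*√329762 ≈ 574.25*I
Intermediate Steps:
q(z, n) = 596 + n (q(z, n) = 4 - (-592 - n) = 4 + (592 + n) = 596 + n)
√(q(488, -47) - 330311) = √((596 - 47) - 330311) = √(549 - 330311) = √(-329762) = I*√329762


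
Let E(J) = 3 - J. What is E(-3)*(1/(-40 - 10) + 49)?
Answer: 7347/25 ≈ 293.88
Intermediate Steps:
E(-3)*(1/(-40 - 10) + 49) = (3 - 1*(-3))*(1/(-40 - 10) + 49) = (3 + 3)*(1/(-50) + 49) = 6*(-1/50 + 49) = 6*(2449/50) = 7347/25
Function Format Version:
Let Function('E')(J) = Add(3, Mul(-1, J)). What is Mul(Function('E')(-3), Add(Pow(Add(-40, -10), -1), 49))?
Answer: Rational(7347, 25) ≈ 293.88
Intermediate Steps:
Mul(Function('E')(-3), Add(Pow(Add(-40, -10), -1), 49)) = Mul(Add(3, Mul(-1, -3)), Add(Pow(Add(-40, -10), -1), 49)) = Mul(Add(3, 3), Add(Pow(-50, -1), 49)) = Mul(6, Add(Rational(-1, 50), 49)) = Mul(6, Rational(2449, 50)) = Rational(7347, 25)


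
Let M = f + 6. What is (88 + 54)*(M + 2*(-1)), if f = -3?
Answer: 142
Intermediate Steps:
M = 3 (M = -3 + 6 = 3)
(88 + 54)*(M + 2*(-1)) = (88 + 54)*(3 + 2*(-1)) = 142*(3 - 2) = 142*1 = 142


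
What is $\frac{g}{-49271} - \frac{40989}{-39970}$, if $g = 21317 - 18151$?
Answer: $\frac{1893023999}{1969361870} \approx 0.96124$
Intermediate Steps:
$g = 3166$
$\frac{g}{-49271} - \frac{40989}{-39970} = \frac{3166}{-49271} - \frac{40989}{-39970} = 3166 \left(- \frac{1}{49271}\right) - - \frac{40989}{39970} = - \frac{3166}{49271} + \frac{40989}{39970} = \frac{1893023999}{1969361870}$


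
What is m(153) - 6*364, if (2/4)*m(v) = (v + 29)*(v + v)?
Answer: 109200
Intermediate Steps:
m(v) = 4*v*(29 + v) (m(v) = 2*((v + 29)*(v + v)) = 2*((29 + v)*(2*v)) = 2*(2*v*(29 + v)) = 4*v*(29 + v))
m(153) - 6*364 = 4*153*(29 + 153) - 6*364 = 4*153*182 - 1*2184 = 111384 - 2184 = 109200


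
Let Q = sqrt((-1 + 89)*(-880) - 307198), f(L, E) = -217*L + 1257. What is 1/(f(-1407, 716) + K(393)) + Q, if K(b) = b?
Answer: 1/306969 + I*sqrt(384638) ≈ 3.2577e-6 + 620.19*I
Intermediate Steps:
f(L, E) = 1257 - 217*L
Q = I*sqrt(384638) (Q = sqrt(88*(-880) - 307198) = sqrt(-77440 - 307198) = sqrt(-384638) = I*sqrt(384638) ≈ 620.19*I)
1/(f(-1407, 716) + K(393)) + Q = 1/((1257 - 217*(-1407)) + 393) + I*sqrt(384638) = 1/((1257 + 305319) + 393) + I*sqrt(384638) = 1/(306576 + 393) + I*sqrt(384638) = 1/306969 + I*sqrt(384638)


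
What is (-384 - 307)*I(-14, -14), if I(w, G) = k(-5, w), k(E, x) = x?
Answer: 9674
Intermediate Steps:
I(w, G) = w
(-384 - 307)*I(-14, -14) = (-384 - 307)*(-14) = -691*(-14) = 9674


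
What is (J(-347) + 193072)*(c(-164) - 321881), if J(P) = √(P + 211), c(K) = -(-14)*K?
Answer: -62589501744 - 648354*I*√34 ≈ -6.259e+10 - 3.7805e+6*I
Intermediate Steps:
c(K) = 14*K
J(P) = √(211 + P)
(J(-347) + 193072)*(c(-164) - 321881) = (√(211 - 347) + 193072)*(14*(-164) - 321881) = (√(-136) + 193072)*(-2296 - 321881) = (2*I*√34 + 193072)*(-324177) = (193072 + 2*I*√34)*(-324177) = -62589501744 - 648354*I*√34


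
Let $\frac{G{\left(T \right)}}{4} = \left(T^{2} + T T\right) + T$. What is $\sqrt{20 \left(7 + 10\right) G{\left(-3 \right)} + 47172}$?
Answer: $6 \sqrt{1877} \approx 259.95$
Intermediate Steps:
$G{\left(T \right)} = 4 T + 8 T^{2}$ ($G{\left(T \right)} = 4 \left(\left(T^{2} + T T\right) + T\right) = 4 \left(\left(T^{2} + T^{2}\right) + T\right) = 4 \left(2 T^{2} + T\right) = 4 \left(T + 2 T^{2}\right) = 4 T + 8 T^{2}$)
$\sqrt{20 \left(7 + 10\right) G{\left(-3 \right)} + 47172} = \sqrt{20 \left(7 + 10\right) 4 \left(-3\right) \left(1 + 2 \left(-3\right)\right) + 47172} = \sqrt{20 \cdot 17 \cdot 4 \left(-3\right) \left(1 - 6\right) + 47172} = \sqrt{340 \cdot 4 \left(-3\right) \left(-5\right) + 47172} = \sqrt{340 \cdot 60 + 47172} = \sqrt{20400 + 47172} = \sqrt{67572} = 6 \sqrt{1877}$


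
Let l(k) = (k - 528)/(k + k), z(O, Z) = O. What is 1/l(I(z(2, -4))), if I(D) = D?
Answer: -2/263 ≈ -0.0076046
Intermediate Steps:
l(k) = (-528 + k)/(2*k) (l(k) = (-528 + k)/((2*k)) = (-528 + k)*(1/(2*k)) = (-528 + k)/(2*k))
1/l(I(z(2, -4))) = 1/((1/2)*(-528 + 2)/2) = 1/((1/2)*(1/2)*(-526)) = 1/(-263/2) = -2/263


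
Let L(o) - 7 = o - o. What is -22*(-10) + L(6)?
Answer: 227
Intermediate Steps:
L(o) = 7 (L(o) = 7 + (o - o) = 7 + 0 = 7)
-22*(-10) + L(6) = -22*(-10) + 7 = 220 + 7 = 227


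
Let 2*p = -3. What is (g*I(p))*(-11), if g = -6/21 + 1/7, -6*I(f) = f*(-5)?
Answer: -55/28 ≈ -1.9643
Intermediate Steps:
p = -3/2 (p = (½)*(-3) = -3/2 ≈ -1.5000)
I(f) = 5*f/6 (I(f) = -f*(-5)/6 = -(-5)*f/6 = 5*f/6)
g = -⅐ (g = -6*1/21 + 1*(⅐) = -2/7 + ⅐ = -⅐ ≈ -0.14286)
(g*I(p))*(-11) = -5*(-3)/(42*2)*(-11) = -⅐*(-5/4)*(-11) = (5/28)*(-11) = -55/28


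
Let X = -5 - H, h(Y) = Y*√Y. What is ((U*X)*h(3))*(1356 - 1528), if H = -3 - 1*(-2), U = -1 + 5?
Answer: 8256*√3 ≈ 14300.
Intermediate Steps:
h(Y) = Y^(3/2)
U = 4
H = -1 (H = -3 + 2 = -1)
X = -4 (X = -5 - 1*(-1) = -5 + 1 = -4)
((U*X)*h(3))*(1356 - 1528) = ((4*(-4))*3^(3/2))*(1356 - 1528) = -48*√3*(-172) = 8256*√3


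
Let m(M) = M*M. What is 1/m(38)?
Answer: 1/1444 ≈ 0.00069252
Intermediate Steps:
m(M) = M**2
1/m(38) = 1/(38**2) = 1/1444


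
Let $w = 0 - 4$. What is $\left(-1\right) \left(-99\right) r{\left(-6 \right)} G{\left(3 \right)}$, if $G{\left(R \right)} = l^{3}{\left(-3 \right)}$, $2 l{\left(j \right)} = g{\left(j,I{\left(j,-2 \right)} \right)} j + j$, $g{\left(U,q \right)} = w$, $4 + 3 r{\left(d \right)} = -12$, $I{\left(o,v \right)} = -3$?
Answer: $-48114$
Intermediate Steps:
$w = -4$
$r{\left(d \right)} = - \frac{16}{3}$ ($r{\left(d \right)} = - \frac{4}{3} + \frac{1}{3} \left(-12\right) = - \frac{4}{3} - 4 = - \frac{16}{3}$)
$g{\left(U,q \right)} = -4$
$l{\left(j \right)} = - \frac{3 j}{2}$ ($l{\left(j \right)} = \frac{- 4 j + j}{2} = \frac{\left(-3\right) j}{2} = - \frac{3 j}{2}$)
$G{\left(R \right)} = \frac{729}{8}$ ($G{\left(R \right)} = \left(\left(- \frac{3}{2}\right) \left(-3\right)\right)^{3} = \left(\frac{9}{2}\right)^{3} = \frac{729}{8}$)
$\left(-1\right) \left(-99\right) r{\left(-6 \right)} G{\left(3 \right)} = \left(-1\right) \left(-99\right) \left(- \frac{16}{3}\right) \frac{729}{8} = 99 \left(- \frac{16}{3}\right) \frac{729}{8} = \left(-528\right) \frac{729}{8} = -48114$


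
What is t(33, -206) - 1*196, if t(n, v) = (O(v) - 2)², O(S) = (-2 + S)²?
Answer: 1871600448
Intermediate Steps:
t(n, v) = (-2 + (-2 + v)²)² (t(n, v) = ((-2 + v)² - 2)² = (-2 + (-2 + v)²)²)
t(33, -206) - 1*196 = (-2 + (-2 - 206)²)² - 1*196 = (-2 + (-208)²)² - 196 = (-2 + 43264)² - 196 = 43262² - 196 = 1871600644 - 196 = 1871600448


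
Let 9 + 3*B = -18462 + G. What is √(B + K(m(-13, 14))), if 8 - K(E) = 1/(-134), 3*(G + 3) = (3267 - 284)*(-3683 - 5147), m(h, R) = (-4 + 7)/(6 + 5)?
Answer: I*√473952928234/402 ≈ 1712.5*I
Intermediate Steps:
m(h, R) = 3/11
G = -26339899/3 (G = -3 + ((3267 - 284)*(-3683 - 5147))/3 = -3 + (2983*(-8830))/3 = -3 + (⅓)*(-26339890) = -3 - 26339890/3 = -26339899/3 ≈ -8.7800e+6)
B = -26395312/9 (B = -3 + (-18462 - 26339899/3)/3 = -3 + (⅓)*(-26395285/3) = -3 - 26395285/9 = -26395312/9 ≈ -2.9328e+6)
K(E) = 1073/134 (K(E) = 8 - 1/(-134) = 8 - 1*(-1/134) = 8 + 1/134 = 1073/134)
√(B + K(m(-13, 14))) = √(-26395312/9 + 1073/134) = √(-3536962151/1206) = I*√473952928234/402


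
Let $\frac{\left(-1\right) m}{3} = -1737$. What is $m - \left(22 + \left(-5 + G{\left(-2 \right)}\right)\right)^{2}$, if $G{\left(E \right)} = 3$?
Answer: $4811$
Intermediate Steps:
$m = 5211$ ($m = \left(-3\right) \left(-1737\right) = 5211$)
$m - \left(22 + \left(-5 + G{\left(-2 \right)}\right)\right)^{2} = 5211 - \left(22 + \left(-5 + 3\right)\right)^{2} = 5211 - \left(22 - 2\right)^{2} = 5211 - 20^{2} = 5211 - 400 = 4811$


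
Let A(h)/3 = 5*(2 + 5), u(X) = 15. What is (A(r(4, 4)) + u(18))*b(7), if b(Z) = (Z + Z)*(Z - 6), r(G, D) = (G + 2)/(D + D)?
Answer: 1680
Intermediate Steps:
r(G, D) = (2 + G)/(2*D) (r(G, D) = (2 + G)/((2*D)) = (2 + G)*(1/(2*D)) = (2 + G)/(2*D))
b(Z) = 2*Z*(-6 + Z) (b(Z) = (2*Z)*(-6 + Z) = 2*Z*(-6 + Z))
A(h) = 105 (A(h) = 3*(5*(2 + 5)) = 3*(5*7) = 3*35 = 105)
(A(r(4, 4)) + u(18))*b(7) = (105 + 15)*(2*7*(-6 + 7)) = 120*(2*7*1) = 120*14 = 1680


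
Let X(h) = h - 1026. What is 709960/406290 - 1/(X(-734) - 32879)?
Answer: 2459271073/1407347931 ≈ 1.7474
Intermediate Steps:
X(h) = -1026 + h
709960/406290 - 1/(X(-734) - 32879) = 709960/406290 - 1/((-1026 - 734) - 32879) = 709960*(1/406290) - 1/(-1760 - 32879) = 70996/40629 - 1/(-34639) = 70996/40629 - 1*(-1/34639) = 70996/40629 + 1/34639 = 2459271073/1407347931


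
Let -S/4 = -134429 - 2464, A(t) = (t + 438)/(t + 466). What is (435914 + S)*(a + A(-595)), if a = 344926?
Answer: 43760810479946/129 ≈ 3.3923e+11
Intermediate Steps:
A(t) = (438 + t)/(466 + t)
S = 547572 (S = -4*(-134429 - 2464) = -4*(-136893) = 547572)
(435914 + S)*(a + A(-595)) = (435914 + 547572)*(344926 + (438 - 595)/(466 - 595)) = 983486*(344926 - 157/(-129)) = 983486*(344926 - 1/129*(-157)) = 983486*(344926 + 157/129) = 983486*(44495611/129) = 43760810479946/129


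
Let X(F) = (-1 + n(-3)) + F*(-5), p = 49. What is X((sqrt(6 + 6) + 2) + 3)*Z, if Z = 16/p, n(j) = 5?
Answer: -48/7 - 160*sqrt(3)/49 ≈ -12.513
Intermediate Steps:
Z = 16/49 ≈ 0.32653
X(F) = 4 - 5*F (X(F) = (-1 + 5) + F*(-5) = 4 - 5*F)
X((sqrt(6 + 6) + 2) + 3)*Z = (4 - 5*((sqrt(6 + 6) + 2) + 3))*(16/49) = (4 - 5*((sqrt(12) + 2) + 3))*(16/49) = (4 - 5*((2*sqrt(3) + 2) + 3))*(16/49) = (4 - 5*((2 + 2*sqrt(3)) + 3))*(16/49) = (4 - 5*(5 + 2*sqrt(3)))*(16/49) = (4 + (-25 - 10*sqrt(3)))*(16/49) = (-21 - 10*sqrt(3))*(16/49) = -48/7 - 160*sqrt(3)/49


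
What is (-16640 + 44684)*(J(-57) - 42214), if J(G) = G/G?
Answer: -1183821372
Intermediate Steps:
J(G) = 1
(-16640 + 44684)*(J(-57) - 42214) = (-16640 + 44684)*(1 - 42214) = 28044*(-42213) = -1183821372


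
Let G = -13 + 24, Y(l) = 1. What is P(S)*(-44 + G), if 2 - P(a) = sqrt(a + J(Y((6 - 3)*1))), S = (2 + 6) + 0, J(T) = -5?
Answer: -66 + 33*sqrt(3) ≈ -8.8423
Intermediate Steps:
G = 11
S = 8 (S = 8 + 0 = 8)
P(a) = 2 - sqrt(-5 + a) (P(a) = 2 - sqrt(a - 5) = 2 - sqrt(-5 + a))
P(S)*(-44 + G) = (2 - sqrt(-5 + 8))*(-44 + 11) = (2 - sqrt(3))*(-33) = -66 + 33*sqrt(3)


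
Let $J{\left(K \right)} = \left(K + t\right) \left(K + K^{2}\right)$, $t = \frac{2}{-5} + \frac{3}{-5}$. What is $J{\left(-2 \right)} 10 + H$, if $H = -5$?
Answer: $-65$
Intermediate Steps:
$t = -1$ ($t = 2 \left(- \frac{1}{5}\right) + 3 \left(- \frac{1}{5}\right) = - \frac{2}{5} - \frac{3}{5} = -1$)
$J{\left(K \right)} = \left(-1 + K\right) \left(K + K^{2}\right)$ ($J{\left(K \right)} = \left(K - 1\right) \left(K + K^{2}\right) = \left(-1 + K\right) \left(K + K^{2}\right)$)
$J{\left(-2 \right)} 10 + H = \left(\left(-2\right)^{3} - -2\right) 10 - 5 = \left(-8 + 2\right) 10 - 5 = \left(-6\right) 10 - 5 = -60 - 5 = -65$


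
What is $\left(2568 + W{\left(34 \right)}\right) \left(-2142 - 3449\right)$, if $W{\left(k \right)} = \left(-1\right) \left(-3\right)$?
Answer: $-14374461$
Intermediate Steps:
$W{\left(k \right)} = 3$
$\left(2568 + W{\left(34 \right)}\right) \left(-2142 - 3449\right) = \left(2568 + 3\right) \left(-2142 - 3449\right) = 2571 \left(-5591\right) = -14374461$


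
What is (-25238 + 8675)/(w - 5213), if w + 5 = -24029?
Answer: 5521/9749 ≈ 0.56631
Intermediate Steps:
w = -24034 (w = -5 - 24029 = -24034)
(-25238 + 8675)/(w - 5213) = (-25238 + 8675)/(-24034 - 5213) = -16563/(-29247) = -16563*(-1/29247) = 5521/9749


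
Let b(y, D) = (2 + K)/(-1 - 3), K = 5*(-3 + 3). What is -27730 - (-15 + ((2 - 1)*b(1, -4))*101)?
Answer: -55329/2 ≈ -27665.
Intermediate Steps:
K = 0 (K = 5*0 = 0)
b(y, D) = -1/2 (b(y, D) = (2 + 0)/(-1 - 3) = 2/(-4) = 2*(-1/4) = -1/2)
-27730 - (-15 + ((2 - 1)*b(1, -4))*101) = -27730 - (-15 + ((2 - 1)*(-1/2))*101) = -27730 - (-15 + (1*(-1/2))*101) = -27730 - (-15 - 1/2*101) = -27730 - (-15 - 101/2) = -27730 - 1*(-131/2) = -27730 + 131/2 = -55329/2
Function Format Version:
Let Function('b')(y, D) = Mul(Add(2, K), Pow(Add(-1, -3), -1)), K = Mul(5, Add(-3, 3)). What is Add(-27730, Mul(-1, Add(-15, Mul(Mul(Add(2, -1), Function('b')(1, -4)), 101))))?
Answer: Rational(-55329, 2) ≈ -27665.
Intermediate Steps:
K = 0 (K = Mul(5, 0) = 0)
Function('b')(y, D) = Rational(-1, 2) (Function('b')(y, D) = Mul(Add(2, 0), Pow(Add(-1, -3), -1)) = Mul(2, Pow(-4, -1)) = Mul(2, Rational(-1, 4)) = Rational(-1, 2))
Add(-27730, Mul(-1, Add(-15, Mul(Mul(Add(2, -1), Function('b')(1, -4)), 101)))) = Add(-27730, Mul(-1, Add(-15, Mul(Mul(Add(2, -1), Rational(-1, 2)), 101)))) = Add(-27730, Mul(-1, Add(-15, Mul(Mul(1, Rational(-1, 2)), 101)))) = Add(-27730, Mul(-1, Add(-15, Mul(Rational(-1, 2), 101)))) = Add(-27730, Mul(-1, Add(-15, Rational(-101, 2)))) = Add(-27730, Mul(-1, Rational(-131, 2))) = Add(-27730, Rational(131, 2)) = Rational(-55329, 2)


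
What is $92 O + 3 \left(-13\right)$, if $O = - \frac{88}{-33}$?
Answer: $\frac{619}{3} \approx 206.33$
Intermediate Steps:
$O = \frac{8}{3}$ ($O = \left(-88\right) \left(- \frac{1}{33}\right) = \frac{8}{3} \approx 2.6667$)
$92 O + 3 \left(-13\right) = 92 \cdot \frac{8}{3} + 3 \left(-13\right) = \frac{736}{3} - 39 = \frac{619}{3}$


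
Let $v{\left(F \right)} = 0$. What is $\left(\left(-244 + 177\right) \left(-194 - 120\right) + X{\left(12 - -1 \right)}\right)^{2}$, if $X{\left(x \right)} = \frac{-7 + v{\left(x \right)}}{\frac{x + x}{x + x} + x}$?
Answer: $\frac{1770305625}{4} \approx 4.4258 \cdot 10^{8}$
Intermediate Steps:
$X{\left(x \right)} = - \frac{7}{1 + x}$ ($X{\left(x \right)} = \frac{-7 + 0}{\frac{x + x}{x + x} + x} = - \frac{7}{\frac{2 x}{2 x} + x} = - \frac{7}{2 x \frac{1}{2 x} + x} = - \frac{7}{1 + x}$)
$\left(\left(-244 + 177\right) \left(-194 - 120\right) + X{\left(12 - -1 \right)}\right)^{2} = \left(\left(-244 + 177\right) \left(-194 - 120\right) - \frac{7}{1 + \left(12 - -1\right)}\right)^{2} = \left(\left(-67\right) \left(-314\right) - \frac{7}{1 + \left(12 + 1\right)}\right)^{2} = \left(21038 - \frac{7}{1 + 13}\right)^{2} = \left(21038 - \frac{7}{14}\right)^{2} = \left(21038 - \frac{1}{2}\right)^{2} = \left(\frac{42075}{2}\right)^{2} = \frac{1770305625}{4}$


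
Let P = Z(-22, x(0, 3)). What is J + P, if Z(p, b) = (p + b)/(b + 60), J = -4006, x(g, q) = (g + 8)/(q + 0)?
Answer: -376593/94 ≈ -4006.3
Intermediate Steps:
x(g, q) = (8 + g)/q
Z(p, b) = (b + p)/(60 + b)
P = -29/94 (P = ((8 + 0)/3 - 22)/(60 + (8 + 0)/3) = ((⅓)*8 - 22)/(60 + (⅓)*8) = (8/3 - 22)/(60 + 8/3) = -58/3/(188/3) = (3/188)*(-58/3) = -29/94 ≈ -0.30851)
J + P = -4006 - 29/94 = -376593/94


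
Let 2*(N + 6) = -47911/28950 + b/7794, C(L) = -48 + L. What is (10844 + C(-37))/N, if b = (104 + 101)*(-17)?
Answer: -404603491950/265162057 ≈ -1525.9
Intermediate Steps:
b = -3485 (b = 205*(-17) = -3485)
N = -265162057/37606050 (N = -6 + (-47911/28950 - 3485/7794)/2 = -6 + (½)*(-39525757/18803025) = -6 - 39525757/37606050 = -265162057/37606050 ≈ -7.0510)
(10844 + C(-37))/N = (10844 + (-48 - 37))/(-265162057/37606050) = (10844 - 85)*(-37606050/265162057) = 10759*(-37606050/265162057) = -404603491950/265162057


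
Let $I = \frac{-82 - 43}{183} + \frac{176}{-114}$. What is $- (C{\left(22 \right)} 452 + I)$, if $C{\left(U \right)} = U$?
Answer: $- \frac{11522515}{1159} \approx -9941.8$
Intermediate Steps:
$I = - \frac{2581}{1159}$ ($I = \left(-82 - 43\right) \frac{1}{183} + 176 \left(- \frac{1}{114}\right) = \left(-125\right) \frac{1}{183} - \frac{88}{57} = - \frac{125}{183} - \frac{88}{57} = - \frac{2581}{1159} \approx -2.2269$)
$- (C{\left(22 \right)} 452 + I) = - (22 \cdot 452 - \frac{2581}{1159}) = - (9944 - \frac{2581}{1159}) = \left(-1\right) \frac{11522515}{1159} = - \frac{11522515}{1159}$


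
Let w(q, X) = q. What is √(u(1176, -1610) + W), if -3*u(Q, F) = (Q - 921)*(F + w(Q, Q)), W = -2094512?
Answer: I*√2057622 ≈ 1434.4*I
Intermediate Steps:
u(Q, F) = -(-921 + Q)*(F + Q)/3 (u(Q, F) = -(Q - 921)*(F + Q)/3 = -(-921 + Q)*(F + Q)/3)
√(u(1176, -1610) + W) = √((307*(-1610) + 307*1176 - ⅓*1176² - ⅓*(-1610)*1176) - 2094512) = √((-494270 + 361032 - ⅓*1382976 + 631120) - 2094512) = √((-494270 + 361032 - 460992 + 631120) - 2094512) = √(36890 - 2094512) = √(-2057622) = I*√2057622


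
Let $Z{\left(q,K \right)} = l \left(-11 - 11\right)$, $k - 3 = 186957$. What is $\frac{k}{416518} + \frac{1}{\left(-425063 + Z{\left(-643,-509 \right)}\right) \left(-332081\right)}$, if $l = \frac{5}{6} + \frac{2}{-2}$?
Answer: $\frac{2083434936289443}{4641571206566698} \approx 0.44886$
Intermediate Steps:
$l = - \frac{1}{6}$ ($l = 5 \cdot \frac{1}{6} + 2 \left(- \frac{1}{2}\right) = \frac{5}{6} - 1 = - \frac{1}{6} \approx -0.16667$)
$k = 186960$ ($k = 3 + 186957 = 186960$)
$Z{\left(q,K \right)} = \frac{11}{3}$ ($Z{\left(q,K \right)} = - \frac{-11 - 11}{6} = \left(- \frac{1}{6}\right) \left(-22\right) = \frac{11}{3}$)
$\frac{k}{416518} + \frac{1}{\left(-425063 + Z{\left(-643,-509 \right)}\right) \left(-332081\right)} = \frac{186960}{416518} + \frac{1}{\left(-425063 + \frac{11}{3}\right) \left(-332081\right)} = 186960 \cdot \frac{1}{416518} + \frac{1}{- \frac{1275178}{3}} \left(- \frac{1}{332081}\right) = \frac{4920}{10961} - - \frac{3}{423462385418} = \frac{4920}{10961} + \frac{3}{423462385418} = \frac{2083434936289443}{4641571206566698}$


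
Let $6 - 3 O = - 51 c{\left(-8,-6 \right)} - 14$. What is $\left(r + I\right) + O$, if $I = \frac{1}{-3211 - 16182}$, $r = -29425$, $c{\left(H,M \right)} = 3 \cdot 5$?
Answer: $- \frac{1696693573}{58179} \approx -29163.0$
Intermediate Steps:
$c{\left(H,M \right)} = 15$
$I = - \frac{1}{19393}$ ($I = \frac{1}{-3211 - 16182} = \frac{1}{-19393} = - \frac{1}{19393} \approx -5.1565 \cdot 10^{-5}$)
$O = \frac{785}{3}$ ($O = 2 - \frac{\left(-51\right) 15 - 14}{3} = 2 - \frac{-765 - 14}{3} = 2 - - \frac{779}{3} = 2 + \frac{779}{3} = \frac{785}{3} \approx 261.67$)
$\left(r + I\right) + O = \left(-29425 - \frac{1}{19393}\right) + \frac{785}{3} = - \frac{570639026}{19393} + \frac{785}{3} = - \frac{1696693573}{58179}$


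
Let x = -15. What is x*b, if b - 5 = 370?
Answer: -5625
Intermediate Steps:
b = 375 (b = 5 + 370 = 375)
x*b = -15*375 = -5625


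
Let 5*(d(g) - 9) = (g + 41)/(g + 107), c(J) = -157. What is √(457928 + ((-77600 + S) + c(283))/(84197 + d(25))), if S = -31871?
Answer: 4*√20293786584824313/842061 ≈ 676.70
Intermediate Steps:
d(g) = 9 + (41 + g)/(5*(107 + g)) (d(g) = 9 + ((g + 41)/(g + 107))/5 = 9 + ((41 + g)/(107 + g))/5 = 9 + (41 + g)/(5*(107 + g)))
√(457928 + ((-77600 + S) + c(283))/(84197 + d(25))) = √(457928 + ((-77600 - 31871) - 157)/(84197 + 2*(2428 + 23*25)/(5*(107 + 25)))) = √(457928 + (-109471 - 157)/(84197 + (⅖)*(2428 + 575)/132)) = √(457928 - 109628/(84197 + (⅖)*(1/132)*3003)) = √(457928 - 109628/(84197 + 91/10)) = √(457928 - 109628/842061/10) = √(457928 - 109628*10/842061) = √(457928 - 1096280/842061) = √(385602213328/842061) = 4*√20293786584824313/842061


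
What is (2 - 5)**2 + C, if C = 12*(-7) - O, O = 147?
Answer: -222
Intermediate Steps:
C = -231 (C = 12*(-7) - 1*147 = -84 - 147 = -231)
(2 - 5)**2 + C = (2 - 5)**2 - 231 = (-3)**2 - 231 = 9 - 231 = -222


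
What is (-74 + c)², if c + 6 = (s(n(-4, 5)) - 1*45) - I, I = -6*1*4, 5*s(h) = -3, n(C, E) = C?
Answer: 258064/25 ≈ 10323.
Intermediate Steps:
s(h) = -⅗ (s(h) = (⅕)*(-3) = -⅗)
I = -24 (I = -6*4 = -24)
c = -138/5 (c = -6 + ((-⅗ - 1*45) - 1*(-24)) = -6 + ((-⅗ - 45) + 24) = -6 + (-228/5 + 24) = -6 - 108/5 = -138/5 ≈ -27.600)
(-74 + c)² = (-74 - 138/5)² = (-508/5)² = 258064/25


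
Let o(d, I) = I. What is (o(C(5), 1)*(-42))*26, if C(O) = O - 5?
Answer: -1092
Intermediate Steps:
C(O) = -5 + O
(o(C(5), 1)*(-42))*26 = (1*(-42))*26 = -42*26 = -1092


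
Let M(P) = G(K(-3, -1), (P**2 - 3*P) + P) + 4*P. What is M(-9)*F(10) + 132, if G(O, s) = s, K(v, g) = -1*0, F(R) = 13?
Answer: 951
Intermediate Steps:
K(v, g) = 0
M(P) = P**2 + 2*P (M(P) = ((P**2 - 3*P) + P) + 4*P = (P**2 - 2*P) + 4*P = P**2 + 2*P)
M(-9)*F(10) + 132 = -9*(2 - 9)*13 + 132 = -9*(-7)*13 + 132 = 63*13 + 132 = 819 + 132 = 951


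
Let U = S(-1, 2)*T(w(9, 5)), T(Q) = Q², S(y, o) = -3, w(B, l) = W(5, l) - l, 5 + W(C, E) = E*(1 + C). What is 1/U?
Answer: -1/1200 ≈ -0.00083333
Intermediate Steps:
W(C, E) = -5 + E*(1 + C)
w(B, l) = -5 + 5*l (w(B, l) = (-5 + l + 5*l) - l = (-5 + 6*l) - l = -5 + 5*l)
U = -1200 (U = -3*(-5 + 5*5)² = -3*(-5 + 25)² = -3*20² = -3*400 = -1200)
1/U = 1/(-1200) = -1/1200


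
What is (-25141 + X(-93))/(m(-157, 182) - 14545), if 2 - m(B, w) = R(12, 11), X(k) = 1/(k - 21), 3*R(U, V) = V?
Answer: 573215/331664 ≈ 1.7283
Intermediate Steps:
R(U, V) = V/3
X(k) = 1/(-21 + k)
m(B, w) = -5/3 (m(B, w) = 2 - 11/3 = -5/3)
(-25141 + X(-93))/(m(-157, 182) - 14545) = (-25141 + 1/(-21 - 93))/(-5/3 - 14545) = (-25141 + 1/(-114))/(-43640/3) = (-25141 - 1/114)*(-3/43640) = -2866075/114*(-3/43640) = 573215/331664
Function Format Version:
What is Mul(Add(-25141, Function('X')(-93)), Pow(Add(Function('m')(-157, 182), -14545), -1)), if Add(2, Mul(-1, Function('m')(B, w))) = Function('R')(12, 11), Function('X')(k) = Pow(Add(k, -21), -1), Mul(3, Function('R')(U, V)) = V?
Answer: Rational(573215, 331664) ≈ 1.7283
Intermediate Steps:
Function('R')(U, V) = Mul(Rational(1, 3), V)
Function('X')(k) = Pow(Add(-21, k), -1)
Function('m')(B, w) = Rational(-5, 3) (Function('m')(B, w) = Add(2, Mul(-1, Mul(Rational(1, 3), 11))) = Add(2, Mul(-1, Rational(11, 3))) = Add(2, Rational(-11, 3)) = Rational(-5, 3))
Mul(Add(-25141, Function('X')(-93)), Pow(Add(Function('m')(-157, 182), -14545), -1)) = Mul(Add(-25141, Pow(Add(-21, -93), -1)), Pow(Add(Rational(-5, 3), -14545), -1)) = Mul(Add(-25141, Pow(-114, -1)), Pow(Rational(-43640, 3), -1)) = Mul(Add(-25141, Rational(-1, 114)), Rational(-3, 43640)) = Mul(Rational(-2866075, 114), Rational(-3, 43640)) = Rational(573215, 331664)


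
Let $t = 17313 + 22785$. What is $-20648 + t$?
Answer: $19450$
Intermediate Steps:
$t = 40098$
$-20648 + t = -20648 + 40098 = 19450$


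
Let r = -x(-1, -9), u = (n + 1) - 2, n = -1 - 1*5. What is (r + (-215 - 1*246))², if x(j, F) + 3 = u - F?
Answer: 211600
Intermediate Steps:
n = -6 (n = -1 - 5 = -6)
u = -7 (u = (-6 + 1) - 2 = -5 - 2 = -7)
x(j, F) = -10 - F (x(j, F) = -3 + (-7 - F) = -10 - F)
r = 1 (r = -(-10 - 1*(-9)) = -(-10 + 9) = -1*(-1) = 1)
(r + (-215 - 1*246))² = (1 + (-215 - 1*246))² = (1 + (-215 - 246))² = (1 - 461)² = (-460)² = 211600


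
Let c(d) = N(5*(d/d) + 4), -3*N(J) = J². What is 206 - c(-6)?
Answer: 233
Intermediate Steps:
N(J) = -J²/3
c(d) = -27 (c(d) = -(5*(d/d) + 4)²/3 = -(5*1 + 4)²/3 = -(5 + 4)²/3 = -⅓*9² = -⅓*81 = -27)
206 - c(-6) = 206 - 1*(-27) = 206 + 27 = 233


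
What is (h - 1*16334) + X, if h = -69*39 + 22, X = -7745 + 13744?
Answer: -13004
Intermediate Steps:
X = 5999
h = -2669 (h = -2691 + 22 = -2669)
(h - 1*16334) + X = (-2669 - 1*16334) + 5999 = (-2669 - 16334) + 5999 = -19003 + 5999 = -13004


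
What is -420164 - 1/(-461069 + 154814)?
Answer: -128677325819/306255 ≈ -4.2016e+5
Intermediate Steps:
-420164 - 1/(-461069 + 154814) = -420164 - 1/(-306255) = -420164 - 1*(-1/306255) = -420164 + 1/306255 = -128677325819/306255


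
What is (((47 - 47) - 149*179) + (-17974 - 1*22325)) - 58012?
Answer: -124982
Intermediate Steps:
(((47 - 47) - 149*179) + (-17974 - 1*22325)) - 58012 = ((0 - 26671) + (-17974 - 22325)) - 58012 = (-26671 - 40299) - 58012 = -66970 - 58012 = -124982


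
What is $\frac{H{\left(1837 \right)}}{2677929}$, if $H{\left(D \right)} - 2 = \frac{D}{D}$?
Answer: $\frac{1}{892643} \approx 1.1203 \cdot 10^{-6}$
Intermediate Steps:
$H{\left(D \right)} = 3$ ($H{\left(D \right)} = 2 + \frac{D}{D} = 2 + 1 = 3$)
$\frac{H{\left(1837 \right)}}{2677929} = \frac{3}{2677929} = 3 \cdot \frac{1}{2677929} = \frac{1}{892643}$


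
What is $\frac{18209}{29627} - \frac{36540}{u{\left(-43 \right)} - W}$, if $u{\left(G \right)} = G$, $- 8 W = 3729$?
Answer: $- \frac{1719785435}{20057479} \approx -85.743$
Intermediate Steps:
$W = - \frac{3729}{8}$ ($W = \left(- \frac{1}{8}\right) 3729 = - \frac{3729}{8} \approx -466.13$)
$\frac{18209}{29627} - \frac{36540}{u{\left(-43 \right)} - W} = \frac{18209}{29627} - \frac{36540}{-43 - - \frac{3729}{8}} = 18209 \cdot \frac{1}{29627} - \frac{36540}{-43 + \frac{3729}{8}} = \frac{18209}{29627} - \frac{36540}{\frac{3385}{8}} = \frac{18209}{29627} - \frac{58464}{677} = - \frac{1719785435}{20057479}$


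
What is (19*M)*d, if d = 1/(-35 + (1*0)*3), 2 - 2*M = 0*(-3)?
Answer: -19/35 ≈ -0.54286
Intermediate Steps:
M = 1 (M = 1 - 0*(-3) = 1 - 1/2*0 = 1 + 0 = 1)
d = -1/35 (d = 1/(-35 + 0*3) = 1/(-35 + 0) = 1/(-35) = -1/35 ≈ -0.028571)
(19*M)*d = (19*1)*(-1/35) = 19*(-1/35) = -19/35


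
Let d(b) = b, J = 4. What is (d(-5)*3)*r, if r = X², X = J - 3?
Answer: -15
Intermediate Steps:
X = 1 (X = 4 - 3 = 1)
r = 1 (r = 1² = 1)
(d(-5)*3)*r = -5*3*1 = -15*1 = -15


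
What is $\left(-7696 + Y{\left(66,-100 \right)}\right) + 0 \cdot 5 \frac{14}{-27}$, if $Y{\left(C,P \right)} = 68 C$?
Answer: $-3208$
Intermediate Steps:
$\left(-7696 + Y{\left(66,-100 \right)}\right) + 0 \cdot 5 \frac{14}{-27} = \left(-7696 + 68 \cdot 66\right) + 0 \cdot 5 \frac{14}{-27} = \left(-7696 + 4488\right) + 0 \cdot 14 \left(- \frac{1}{27}\right) = -3208 + 0 \left(- \frac{14}{27}\right) = -3208 + 0 = -3208$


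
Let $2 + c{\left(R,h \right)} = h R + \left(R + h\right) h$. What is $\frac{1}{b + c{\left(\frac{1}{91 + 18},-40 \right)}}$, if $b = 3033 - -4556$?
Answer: $\frac{109}{1001303} \approx 0.00010886$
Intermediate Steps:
$b = 7589$ ($b = 3033 + 4556 = 7589$)
$c{\left(R,h \right)} = -2 + R h + h \left(R + h\right)$ ($c{\left(R,h \right)} = -2 + \left(h R + \left(R + h\right) h\right) = -2 + \left(R h + h \left(R + h\right)\right) = -2 + R h + h \left(R + h\right)$)
$\frac{1}{b + c{\left(\frac{1}{91 + 18},-40 \right)}} = \frac{1}{7589 + \left(-2 + \left(-40\right)^{2} + 2 \frac{1}{91 + 18} \left(-40\right)\right)} = \frac{1}{7589 + \left(-2 + 1600 + 2 \cdot \frac{1}{109} \left(-40\right)\right)} = \frac{1}{7589 - - \frac{174102}{109}} = \frac{1}{7589 + \frac{174102}{109}} = \frac{1}{\frac{1001303}{109}} = \frac{109}{1001303}$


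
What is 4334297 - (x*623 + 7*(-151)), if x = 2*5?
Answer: 4329124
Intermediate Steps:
x = 10
4334297 - (x*623 + 7*(-151)) = 4334297 - (10*623 + 7*(-151)) = 4334297 - (6230 - 1057) = 4334297 - 1*5173 = 4334297 - 5173 = 4329124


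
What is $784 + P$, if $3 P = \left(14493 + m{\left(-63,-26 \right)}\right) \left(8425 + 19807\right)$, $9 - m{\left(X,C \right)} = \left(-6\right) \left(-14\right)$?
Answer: $135683776$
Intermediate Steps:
$m{\left(X,C \right)} = -75$ ($m{\left(X,C \right)} = 9 - \left(-6\right) \left(-14\right) = 9 - 84 = -75$)
$P = 135682992$ ($P = \frac{\left(14493 - 75\right) \left(8425 + 19807\right)}{3} = \frac{14418 \cdot 28232}{3} = \frac{1}{3} \cdot 407048976 = 135682992$)
$784 + P = 784 + 135682992 = 135683776$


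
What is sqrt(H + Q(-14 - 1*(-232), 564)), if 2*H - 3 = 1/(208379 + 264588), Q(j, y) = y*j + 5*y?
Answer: 5*sqrt(1125410124863233)/472967 ≈ 354.65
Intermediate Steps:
Q(j, y) = 5*y + j*y (Q(j, y) = j*y + 5*y = 5*y + j*y)
H = 709451/472967 (H = 3/2 + 1/(2*(208379 + 264588)) = 3/2 + (1/2)/472967 = 3/2 + (1/2)*(1/472967) = 3/2 + 1/945934 = 709451/472967 ≈ 1.5000)
sqrt(H + Q(-14 - 1*(-232), 564)) = sqrt(709451/472967 + 564*(5 + (-14 - 1*(-232)))) = sqrt(709451/472967 + 564*(5 + (-14 + 232))) = sqrt(709451/472967 + 564*(5 + 218)) = sqrt(709451/472967 + 564*223) = sqrt(709451/472967 + 125772) = sqrt(59486714975/472967) = 5*sqrt(1125410124863233)/472967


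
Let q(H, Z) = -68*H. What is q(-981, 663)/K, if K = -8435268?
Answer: -1853/234313 ≈ -0.0079082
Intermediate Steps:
q(-981, 663)/K = -68*(-981)/(-8435268) = 66708*(-1/8435268) = -1853/234313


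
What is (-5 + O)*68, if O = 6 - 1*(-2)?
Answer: 204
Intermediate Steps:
O = 8 (O = 6 + 2 = 8)
(-5 + O)*68 = (-5 + 8)*68 = 3*68 = 204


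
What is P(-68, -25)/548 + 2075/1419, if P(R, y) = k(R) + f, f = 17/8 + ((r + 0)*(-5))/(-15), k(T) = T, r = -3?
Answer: 8337635/6220896 ≈ 1.3403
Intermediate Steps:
f = 9/8 (f = 17/8 + ((-3 + 0)*(-5))/(-15) = 17*(1/8) - 3*(-5)*(-1/15) = 17/8 + 15*(-1/15) = 17/8 - 1 = 9/8 ≈ 1.1250)
P(R, y) = 9/8 + R (P(R, y) = R + 9/8 = 9/8 + R)
P(-68, -25)/548 + 2075/1419 = (9/8 - 68)/548 + 2075/1419 = -535/8*1/548 + 2075*(1/1419) = -535/4384 + 2075/1419 = 8337635/6220896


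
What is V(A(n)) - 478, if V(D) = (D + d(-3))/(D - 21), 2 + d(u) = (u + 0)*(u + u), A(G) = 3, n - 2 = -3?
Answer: -8623/18 ≈ -479.06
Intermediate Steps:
n = -1 (n = 2 - 3 = -1)
d(u) = -2 + 2*u² (d(u) = -2 + (u + 0)*(u + u) = -2 + u*(2*u) = -2 + 2*u²)
V(D) = (16 + D)/(-21 + D) (V(D) = (D + (-2 + 2*(-3)²))/(D - 21) = (D + (-2 + 2*9))/(-21 + D) = (D + (-2 + 18))/(-21 + D) = (D + 16)/(-21 + D) = (16 + D)/(-21 + D))
V(A(n)) - 478 = (16 + 3)/(-21 + 3) - 478 = 19/(-18) - 478 = -1/18*19 - 478 = -19/18 - 478 = -8623/18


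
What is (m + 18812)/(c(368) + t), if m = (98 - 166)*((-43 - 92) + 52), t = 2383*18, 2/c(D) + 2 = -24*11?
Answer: 3252648/5704901 ≈ 0.57015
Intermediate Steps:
c(D) = -1/133 (c(D) = 2/(-2 - 24*11) = 2/(-2 - 264) = 2/(-266) = 2*(-1/266) = -1/133)
t = 42894
m = 5644 (m = -68*(-135 + 52) = -68*(-83) = 5644)
(m + 18812)/(c(368) + t) = (5644 + 18812)/(-1/133 + 42894) = 24456/(5704901/133) = 24456*(133/5704901) = 3252648/5704901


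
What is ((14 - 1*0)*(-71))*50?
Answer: -49700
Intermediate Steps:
((14 - 1*0)*(-71))*50 = ((14 + 0)*(-71))*50 = (14*(-71))*50 = -994*50 = -49700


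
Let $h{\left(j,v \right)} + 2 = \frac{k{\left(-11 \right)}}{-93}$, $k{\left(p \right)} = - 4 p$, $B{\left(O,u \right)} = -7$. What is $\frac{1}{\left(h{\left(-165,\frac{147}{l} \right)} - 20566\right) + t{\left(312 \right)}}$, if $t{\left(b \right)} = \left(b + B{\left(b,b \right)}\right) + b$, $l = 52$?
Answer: $- \frac{93}{1855487} \approx -5.0122 \cdot 10^{-5}$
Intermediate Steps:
$h{\left(j,v \right)} = - \frac{230}{93}$ ($h{\left(j,v \right)} = -2 + \frac{\left(-4\right) \left(-11\right)}{-93} = -2 + 44 \left(- \frac{1}{93}\right) = -2 - \frac{44}{93} = - \frac{230}{93}$)
$t{\left(b \right)} = -7 + 2 b$ ($t{\left(b \right)} = \left(b - 7\right) + b = \left(-7 + b\right) + b = -7 + 2 b$)
$\frac{1}{\left(h{\left(-165,\frac{147}{l} \right)} - 20566\right) + t{\left(312 \right)}} = \frac{1}{\left(- \frac{230}{93} - 20566\right) + \left(-7 + 2 \cdot 312\right)} = \frac{1}{\left(- \frac{230}{93} - 20566\right) + \left(-7 + 624\right)} = \frac{1}{- \frac{1912868}{93} + 617} = \frac{1}{- \frac{1855487}{93}} = - \frac{93}{1855487}$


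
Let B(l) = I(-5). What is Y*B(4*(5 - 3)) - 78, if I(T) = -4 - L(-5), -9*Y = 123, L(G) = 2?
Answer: 4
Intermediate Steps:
Y = -41/3 (Y = -⅑*123 = -41/3 ≈ -13.667)
I(T) = -6 (I(T) = -4 - 1*2 = -4 - 2 = -6)
B(l) = -6
Y*B(4*(5 - 3)) - 78 = -41/3*(-6) - 78 = 82 - 78 = 4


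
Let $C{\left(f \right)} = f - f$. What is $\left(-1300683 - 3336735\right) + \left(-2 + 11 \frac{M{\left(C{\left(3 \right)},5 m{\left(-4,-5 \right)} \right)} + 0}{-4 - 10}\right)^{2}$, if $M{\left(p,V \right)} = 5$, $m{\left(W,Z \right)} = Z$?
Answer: $- \frac{908927039}{196} \approx -4.6374 \cdot 10^{6}$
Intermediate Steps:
$C{\left(f \right)} = 0$
$\left(-1300683 - 3336735\right) + \left(-2 + 11 \frac{M{\left(C{\left(3 \right)},5 m{\left(-4,-5 \right)} \right)} + 0}{-4 - 10}\right)^{2} = \left(-1300683 - 3336735\right) + \left(-2 + 11 \frac{5 + 0}{-4 - 10}\right)^{2} = -4637418 + \left(-2 + 11 \frac{5}{-14}\right)^{2} = -4637418 + \left(-2 + 11 \cdot 5 \left(- \frac{1}{14}\right)\right)^{2} = -4637418 + \left(-2 + 11 \left(- \frac{5}{14}\right)\right)^{2} = -4637418 + \left(-2 - \frac{55}{14}\right)^{2} = -4637418 + \left(- \frac{83}{14}\right)^{2} = -4637418 + \frac{6889}{196} = - \frac{908927039}{196}$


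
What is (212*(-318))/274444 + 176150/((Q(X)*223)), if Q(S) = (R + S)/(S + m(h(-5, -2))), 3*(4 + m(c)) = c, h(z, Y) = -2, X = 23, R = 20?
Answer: 664235681732/1973732637 ≈ 336.54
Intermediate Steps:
m(c) = -4 + c/3
Q(S) = (20 + S)/(-14/3 + S) (Q(S) = (20 + S)/(S + (-4 + (⅓)*(-2))) = (20 + S)/(S + (-4 - ⅔)) = (20 + S)/(S - 14/3) = (20 + S)/(-14/3 + S))
(212*(-318))/274444 + 176150/((Q(X)*223)) = (212*(-318))/274444 + 176150/(((3*(20 + 23)/(-14 + 3*23))*223)) = -67416*1/274444 + 176150/(((3*43/(-14 + 69))*223)) = -16854/68611 + 176150/(((3*43/55)*223)) = -16854/68611 + 176150/(((3*(1/55)*43)*223)) = -16854/68611 + 176150/(((129/55)*223)) = -16854/68611 + 176150/(28767/55) = -16854/68611 + 176150*(55/28767) = -16854/68611 + 9688250/28767 = 664235681732/1973732637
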